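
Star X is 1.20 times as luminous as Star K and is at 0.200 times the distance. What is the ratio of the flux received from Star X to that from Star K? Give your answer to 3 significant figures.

30.0

F = L/(4πd²), so F_X/F_K = (L_X/L_K) / (d_X/d_K)²
= 1.20 / (0.200)² = 1.20 / 0.04000 = 30.00.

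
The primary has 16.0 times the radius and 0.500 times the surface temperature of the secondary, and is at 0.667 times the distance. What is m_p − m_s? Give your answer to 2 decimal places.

-3.89

L_p/L_s = (16.0)²(0.500)⁴ = 16.00.
F_p/F_s = (L_p/L_s)/(d_p/d_s)² = 16.00/0.4449 = 35.96.
m_p − m_s = −2.5 log₁₀(35.96) = -3.89.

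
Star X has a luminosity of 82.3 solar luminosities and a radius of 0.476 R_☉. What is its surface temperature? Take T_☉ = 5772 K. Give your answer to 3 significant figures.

T/T_☉ = (L/L_☉)^(1/4) / (R/R_☉)^(1/2)
T = 5772 × (82.3)^(1/4) / √(0.476) = 5772 × 3.012 / 0.6899 = 2.520×10^4 K.

2.52×10^4 K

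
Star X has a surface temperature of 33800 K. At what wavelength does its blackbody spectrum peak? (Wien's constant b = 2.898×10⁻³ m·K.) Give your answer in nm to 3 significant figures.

λ_max = b/T = 2.898×10⁻³ / 33800 = 8.57×10^-8 m = 85.74 nm.

85.7 nm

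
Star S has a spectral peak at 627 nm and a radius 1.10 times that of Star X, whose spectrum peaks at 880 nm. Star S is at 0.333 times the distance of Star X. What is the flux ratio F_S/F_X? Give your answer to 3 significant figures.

Wien's law: T_S/T_X = λ_X/λ_S = 880/627 = 1.404.
L_S/L_X = (R_S/R_X)²(T_S/T_X)⁴ = (1.10)²(1.404)⁴ = 4.695.
F_S/F_X = (L_S/L_X)/(d_S/d_X)² = 4.695/(0.333)² = 42.34.

42.3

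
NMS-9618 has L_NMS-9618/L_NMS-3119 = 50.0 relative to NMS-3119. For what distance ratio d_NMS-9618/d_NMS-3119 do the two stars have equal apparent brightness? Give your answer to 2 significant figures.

7.1

Equal flux requires L_NMS-9618/d_NMS-9618² = L_NMS-3119/d_NMS-3119², so d_NMS-9618/d_NMS-3119 = √(L_NMS-9618/L_NMS-3119)
= √(50.0) = 7.071.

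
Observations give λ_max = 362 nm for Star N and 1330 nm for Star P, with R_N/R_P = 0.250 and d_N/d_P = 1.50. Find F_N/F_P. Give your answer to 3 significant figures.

Wien's law: T_N/T_P = λ_P/λ_N = 1330/362 = 3.674.
L_N/L_P = (R_N/R_P)²(T_N/T_P)⁴ = (0.250)²(3.674)⁴ = 11.39.
F_N/F_P = (L_N/L_P)/(d_N/d_P)² = 11.39/(1.50)² = 5.061.

5.06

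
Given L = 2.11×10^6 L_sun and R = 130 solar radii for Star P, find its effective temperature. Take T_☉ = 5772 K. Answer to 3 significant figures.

1.93×10^4 K

T/T_☉ = (L/L_☉)^(1/4) / (R/R_☉)^(1/2)
T = 5772 × (2.11×10^6)^(1/4) / √(130) = 5772 × 38.11 / 11.40 = 1.929×10^4 K.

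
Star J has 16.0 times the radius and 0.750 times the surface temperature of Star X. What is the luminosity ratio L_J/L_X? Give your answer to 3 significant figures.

81.0

From the Stefan–Boltzmann law, L ∝ R²T⁴, so
L_J/L_X = (R_J/R_X)² (T_J/T_X)⁴ = (16.0)² × (0.750)⁴ = 256.0 × 0.3164 = 81.00.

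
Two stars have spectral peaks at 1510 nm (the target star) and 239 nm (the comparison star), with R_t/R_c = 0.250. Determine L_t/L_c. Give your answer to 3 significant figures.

3.92×10^-5

Wien's law gives T ∝ 1/λ_max, so T_t/T_c = λ_c/λ_t = 239/1510 = 0.1583.
Then L ∝ R²T⁴ gives L_t/L_c = (0.250)² × (0.1583)⁴ = 0.06250 × 6.276×10^-4 = 3.923×10^-5.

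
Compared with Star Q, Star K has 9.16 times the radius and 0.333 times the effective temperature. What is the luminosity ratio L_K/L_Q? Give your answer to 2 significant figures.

From the Stefan–Boltzmann law, L ∝ R²T⁴, so
L_K/L_Q = (R_K/R_Q)² (T_K/T_Q)⁴ = (9.16)² × (0.333)⁴ = 83.91 × 0.01230 = 1.032.

1.0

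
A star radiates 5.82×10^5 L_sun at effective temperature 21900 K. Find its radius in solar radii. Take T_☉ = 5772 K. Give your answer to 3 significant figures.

53.0 solar radii

R/R_☉ = √(L/L_☉) / (T/T_☉)² = √(5.82×10^5) / (3.794)²
       = 762.9 / 14.40 = 52.99.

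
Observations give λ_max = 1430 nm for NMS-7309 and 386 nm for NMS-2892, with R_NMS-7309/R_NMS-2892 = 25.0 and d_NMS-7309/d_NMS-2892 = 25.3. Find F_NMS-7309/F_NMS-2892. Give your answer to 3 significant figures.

Wien's law: T_NMS-7309/T_NMS-2892 = λ_NMS-2892/λ_NMS-7309 = 386/1430 = 0.2699.
L_NMS-7309/L_NMS-2892 = (R_NMS-7309/R_NMS-2892)²(T_NMS-7309/T_NMS-2892)⁴ = (25.0)²(0.2699)⁴ = 3.318.
F_NMS-7309/F_NMS-2892 = (L_NMS-7309/L_NMS-2892)/(d_NMS-7309/d_NMS-2892)² = 3.318/(25.3)² = 0.005184.

0.00518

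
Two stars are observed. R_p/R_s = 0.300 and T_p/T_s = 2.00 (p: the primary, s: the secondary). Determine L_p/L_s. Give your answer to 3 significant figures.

From the Stefan–Boltzmann law, L ∝ R²T⁴, so
L_p/L_s = (R_p/R_s)² (T_p/T_s)⁴ = (0.300)² × (2.00)⁴ = 0.09000 × 16.00 = 1.440.

1.44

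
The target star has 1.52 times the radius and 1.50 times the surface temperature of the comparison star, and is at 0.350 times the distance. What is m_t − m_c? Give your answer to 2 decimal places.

-4.95

L_t/L_c = (1.52)²(1.50)⁴ = 11.70.
F_t/F_c = (L_t/L_c)/(d_t/d_c)² = 11.70/0.1225 = 95.48.
m_t − m_c = −2.5 log₁₀(95.48) = -4.95.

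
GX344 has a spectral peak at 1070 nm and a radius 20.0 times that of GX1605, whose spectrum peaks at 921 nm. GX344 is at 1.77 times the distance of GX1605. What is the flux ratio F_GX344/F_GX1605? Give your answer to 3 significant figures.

70.1

Wien's law: T_GX344/T_GX1605 = λ_GX1605/λ_GX344 = 921/1070 = 0.8607.
L_GX344/L_GX1605 = (R_GX344/R_GX1605)²(T_GX344/T_GX1605)⁴ = (20.0)²(0.8607)⁴ = 219.6.
F_GX344/F_GX1605 = (L_GX344/L_GX1605)/(d_GX344/d_GX1605)² = 219.6/(1.77)² = 70.08.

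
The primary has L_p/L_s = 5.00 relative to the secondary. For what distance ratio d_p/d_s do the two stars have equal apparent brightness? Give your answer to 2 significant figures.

2.2

Equal flux requires L_p/d_p² = L_s/d_s², so d_p/d_s = √(L_p/L_s)
= √(5.00) = 2.236.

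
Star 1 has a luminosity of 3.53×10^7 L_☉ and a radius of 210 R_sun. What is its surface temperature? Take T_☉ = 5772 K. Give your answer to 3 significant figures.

3.07×10^4 K

T/T_☉ = (L/L_☉)^(1/4) / (R/R_☉)^(1/2)
T = 5772 × (3.53×10^7)^(1/4) / √(210) = 5772 × 77.08 / 14.49 = 3.070×10^4 K.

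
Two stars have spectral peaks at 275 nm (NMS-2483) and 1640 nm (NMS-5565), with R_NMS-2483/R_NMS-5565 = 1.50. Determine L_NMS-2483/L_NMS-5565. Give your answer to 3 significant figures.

2.85×10^3

Wien's law gives T ∝ 1/λ_max, so T_NMS-2483/T_NMS-5565 = λ_NMS-5565/λ_NMS-2483 = 1640/275 = 5.964.
Then L ∝ R²T⁴ gives L_NMS-2483/L_NMS-5565 = (1.50)² × (5.964)⁴ = 2.250 × 1265 = 2846.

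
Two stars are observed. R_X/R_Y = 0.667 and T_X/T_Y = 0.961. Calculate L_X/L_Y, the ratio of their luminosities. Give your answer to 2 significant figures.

0.38

From the Stefan–Boltzmann law, L ∝ R²T⁴, so
L_X/L_Y = (R_X/R_Y)² (T_X/T_Y)⁴ = (0.667)² × (0.961)⁴ = 0.4449 × 0.8529 = 0.3794.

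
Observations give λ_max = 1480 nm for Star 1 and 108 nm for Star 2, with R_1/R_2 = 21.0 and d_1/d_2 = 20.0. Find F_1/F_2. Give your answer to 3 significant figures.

Wien's law: T_1/T_2 = λ_2/λ_1 = 108/1480 = 0.07297.
L_1/L_2 = (R_1/R_2)²(T_1/T_2)⁴ = (21.0)²(0.07297)⁴ = 0.01251.
F_1/F_2 = (L_1/L_2)/(d_1/d_2)² = 0.01251/(20.0)² = 3.126×10^-5.

3.13×10^-5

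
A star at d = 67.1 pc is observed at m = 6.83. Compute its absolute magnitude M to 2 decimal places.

M = m − 5 log₁₀(d/10 pc) = 6.83 − 5 log₁₀(67.1/10)
  = 6.83 − 5 × 0.827 = 6.83 − 4.13 = 2.70.

2.70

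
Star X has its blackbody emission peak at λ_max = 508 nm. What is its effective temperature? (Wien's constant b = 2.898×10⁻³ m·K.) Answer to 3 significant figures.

5.70×10^3 K

T = b/λ_max = 2.898×10⁻³ / (508×10⁻⁹) = 5705 K.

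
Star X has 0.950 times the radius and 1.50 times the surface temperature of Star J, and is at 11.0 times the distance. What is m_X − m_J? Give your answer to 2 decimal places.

3.56

L_X/L_J = (0.950)²(1.50)⁴ = 4.569.
F_X/F_J = (L_X/L_J)/(d_X/d_J)² = 4.569/121.0 = 0.03776.
m_X − m_J = −2.5 log₁₀(0.03776) = 3.56.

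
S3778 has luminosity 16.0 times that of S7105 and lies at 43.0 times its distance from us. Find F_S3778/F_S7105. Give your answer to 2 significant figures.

F = L/(4πd²), so F_S3778/F_S7105 = (L_S3778/L_S7105) / (d_S3778/d_S7105)²
= 16.0 / (43.0)² = 16.0 / 1849 = 0.008653.

0.0087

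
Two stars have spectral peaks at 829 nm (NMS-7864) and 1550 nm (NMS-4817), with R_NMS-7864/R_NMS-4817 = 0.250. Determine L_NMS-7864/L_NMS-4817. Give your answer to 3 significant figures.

Wien's law gives T ∝ 1/λ_max, so T_NMS-7864/T_NMS-4817 = λ_NMS-4817/λ_NMS-7864 = 1550/829 = 1.870.
Then L ∝ R²T⁴ gives L_NMS-7864/L_NMS-4817 = (0.250)² × (1.870)⁴ = 0.06250 × 12.22 = 0.7638.

0.764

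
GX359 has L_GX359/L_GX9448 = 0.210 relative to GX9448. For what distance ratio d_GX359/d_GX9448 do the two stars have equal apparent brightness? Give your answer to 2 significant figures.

0.46

Equal flux requires L_GX359/d_GX359² = L_GX9448/d_GX9448², so d_GX359/d_GX9448 = √(L_GX359/L_GX9448)
= √(0.210) = 0.4583.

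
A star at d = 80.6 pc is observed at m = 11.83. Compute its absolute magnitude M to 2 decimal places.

M = m − 5 log₁₀(d/10 pc) = 11.83 − 5 log₁₀(80.6/10)
  = 11.83 − 5 × 0.906 = 11.83 − 4.53 = 7.30.

7.30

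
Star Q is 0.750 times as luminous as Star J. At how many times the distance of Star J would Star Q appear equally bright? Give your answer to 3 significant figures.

Equal flux requires L_Q/d_Q² = L_J/d_J², so d_Q/d_J = √(L_Q/L_J)
= √(0.750) = 0.8660.

0.866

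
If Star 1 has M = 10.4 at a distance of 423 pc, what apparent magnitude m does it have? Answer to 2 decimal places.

18.53

m = M + 5 log₁₀(d/10 pc) = 10.4 + 5 log₁₀(423/10)
  = 10.4 + 5 × 1.626 = 10.4 + 8.13 = 18.53.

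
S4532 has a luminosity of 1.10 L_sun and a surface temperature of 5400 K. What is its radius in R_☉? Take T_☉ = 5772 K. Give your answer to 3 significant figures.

1.20 R_☉

R/R_☉ = √(L/L_☉) / (T/T_☉)² = √(1.10) / (0.9356)²
       = 1.049 / 0.8753 = 1.198.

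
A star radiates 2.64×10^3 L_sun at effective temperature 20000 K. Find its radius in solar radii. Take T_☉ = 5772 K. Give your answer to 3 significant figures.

R/R_☉ = √(L/L_☉) / (T/T_☉)² = √(2.64×10^3) / (3.465)²
       = 51.38 / 12.01 = 4.280.

4.28 solar radii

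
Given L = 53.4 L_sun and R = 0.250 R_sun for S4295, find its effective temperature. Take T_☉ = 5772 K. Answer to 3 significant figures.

3.12×10^4 K

T/T_☉ = (L/L_☉)^(1/4) / (R/R_☉)^(1/2)
T = 5772 × (53.4)^(1/4) / √(0.250) = 5772 × 2.703 / 0.5000 = 3.121×10^4 K.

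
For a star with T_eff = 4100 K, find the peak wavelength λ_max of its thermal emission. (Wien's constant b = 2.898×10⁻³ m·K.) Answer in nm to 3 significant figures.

707 nm

λ_max = b/T = 2.898×10⁻³ / 4100 = 7.07×10^-7 m = 706.8 nm.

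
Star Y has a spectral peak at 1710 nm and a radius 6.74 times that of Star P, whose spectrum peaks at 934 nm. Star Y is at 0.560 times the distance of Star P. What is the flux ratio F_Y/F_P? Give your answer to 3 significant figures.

12.9

Wien's law: T_Y/T_P = λ_P/λ_Y = 934/1710 = 0.5462.
L_Y/L_P = (R_Y/R_P)²(T_Y/T_P)⁴ = (6.74)²(0.5462)⁴ = 4.043.
F_Y/F_P = (L_Y/L_P)/(d_Y/d_P)² = 4.043/(0.560)² = 12.89.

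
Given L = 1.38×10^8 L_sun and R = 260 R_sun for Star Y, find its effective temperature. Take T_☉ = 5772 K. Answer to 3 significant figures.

T/T_☉ = (L/L_☉)^(1/4) / (R/R_☉)^(1/2)
T = 5772 × (1.38×10^8)^(1/4) / √(260) = 5772 × 108.4 / 16.12 = 3.880×10^4 K.

3.88×10^4 K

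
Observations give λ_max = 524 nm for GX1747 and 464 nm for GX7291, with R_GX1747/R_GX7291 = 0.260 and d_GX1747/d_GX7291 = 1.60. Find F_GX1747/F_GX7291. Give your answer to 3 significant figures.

0.0162

Wien's law: T_GX1747/T_GX7291 = λ_GX7291/λ_GX1747 = 464/524 = 0.8855.
L_GX1747/L_GX7291 = (R_GX1747/R_GX7291)²(T_GX1747/T_GX7291)⁴ = (0.260)²(0.8855)⁴ = 0.04156.
F_GX1747/F_GX7291 = (L_GX1747/L_GX7291)/(d_GX1747/d_GX7291)² = 0.04156/(1.60)² = 0.01624.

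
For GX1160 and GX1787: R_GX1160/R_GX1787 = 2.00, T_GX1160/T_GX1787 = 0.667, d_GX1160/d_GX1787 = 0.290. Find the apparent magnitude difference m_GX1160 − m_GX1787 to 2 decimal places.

-2.43

L_GX1160/L_GX1787 = (2.00)²(0.667)⁴ = 0.7917.
F_GX1160/F_GX1787 = (L_GX1160/L_GX1787)/(d_GX1160/d_GX1787)² = 0.7917/0.08410 = 9.414.
m_GX1160 − m_GX1787 = −2.5 log₁₀(9.414) = -2.43.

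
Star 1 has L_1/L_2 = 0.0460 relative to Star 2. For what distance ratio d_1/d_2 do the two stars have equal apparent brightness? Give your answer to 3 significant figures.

0.214

Equal flux requires L_1/d_1² = L_2/d_2², so d_1/d_2 = √(L_1/L_2)
= √(0.0460) = 0.2145.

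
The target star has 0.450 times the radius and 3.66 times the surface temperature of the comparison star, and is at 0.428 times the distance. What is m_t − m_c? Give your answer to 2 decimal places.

L_t/L_c = (0.450)²(3.66)⁴ = 36.34.
F_t/F_c = (L_t/L_c)/(d_t/d_c)² = 36.34/0.1832 = 198.4.
m_t − m_c = −2.5 log₁₀(198.4) = -5.74.

-5.74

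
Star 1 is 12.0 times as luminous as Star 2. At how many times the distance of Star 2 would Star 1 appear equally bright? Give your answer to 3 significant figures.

3.46

Equal flux requires L_1/d_1² = L_2/d_2², so d_1/d_2 = √(L_1/L_2)
= √(12.0) = 3.464.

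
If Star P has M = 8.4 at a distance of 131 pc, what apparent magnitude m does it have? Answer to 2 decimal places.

13.99

m = M + 5 log₁₀(d/10 pc) = 8.4 + 5 log₁₀(131/10)
  = 8.4 + 5 × 1.117 = 8.4 + 5.59 = 13.99.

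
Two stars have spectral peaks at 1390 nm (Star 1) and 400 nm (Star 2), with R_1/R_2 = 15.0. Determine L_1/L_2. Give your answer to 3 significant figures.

Wien's law gives T ∝ 1/λ_max, so T_1/T_2 = λ_2/λ_1 = 400/1390 = 0.2878.
Then L ∝ R²T⁴ gives L_1/L_2 = (15.0)² × (0.2878)⁴ = 225.0 × 0.006858 = 1.543.

1.54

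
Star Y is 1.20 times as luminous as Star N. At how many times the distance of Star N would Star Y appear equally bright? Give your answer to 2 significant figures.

1.1

Equal flux requires L_Y/d_Y² = L_N/d_N², so d_Y/d_N = √(L_Y/L_N)
= √(1.20) = 1.095.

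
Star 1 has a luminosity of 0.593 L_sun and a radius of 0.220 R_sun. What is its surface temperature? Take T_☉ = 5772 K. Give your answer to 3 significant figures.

1.08×10^4 K

T/T_☉ = (L/L_☉)^(1/4) / (R/R_☉)^(1/2)
T = 5772 × (0.593)^(1/4) / √(0.220) = 5772 × 0.8775 / 0.4690 = 1.080×10^4 K.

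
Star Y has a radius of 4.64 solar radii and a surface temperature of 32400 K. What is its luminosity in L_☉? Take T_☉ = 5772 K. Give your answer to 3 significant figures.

2.14×10^4 L_☉

L/L_☉ = (R/R_☉)² (T/T_☉)⁴ = (4.64)² × (32400/5772)⁴
       = 21.53 × (5.613)⁴ = 21.53 × 992.8 = 2.138×10^4.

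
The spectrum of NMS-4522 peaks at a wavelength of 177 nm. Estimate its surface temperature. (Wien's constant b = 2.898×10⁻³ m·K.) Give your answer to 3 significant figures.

1.64×10^4 K

T = b/λ_max = 2.898×10⁻³ / (177×10⁻⁹) = 1.637×10^4 K.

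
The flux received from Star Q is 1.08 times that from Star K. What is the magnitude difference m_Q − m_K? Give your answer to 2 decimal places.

m_Q − m_K = −2.5 log₁₀(F_Q/F_K) = −2.5 log₁₀(1.08) = −2.5 × (0.033) = -0.084.

-0.08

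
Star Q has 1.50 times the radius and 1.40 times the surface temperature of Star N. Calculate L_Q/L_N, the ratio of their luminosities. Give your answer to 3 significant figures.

8.64

From the Stefan–Boltzmann law, L ∝ R²T⁴, so
L_Q/L_N = (R_Q/R_N)² (T_Q/T_N)⁴ = (1.50)² × (1.40)⁴ = 2.250 × 3.842 = 8.644.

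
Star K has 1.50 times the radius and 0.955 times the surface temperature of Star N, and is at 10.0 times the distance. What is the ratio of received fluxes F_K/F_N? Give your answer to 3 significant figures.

L_K/L_N = (R_K/R_N)²(T_K/T_N)⁴ = (1.50)² × (0.955)⁴ = 1.872.
F_K/F_N = (L_K/L_N)/(d_K/d_N)² = 1.872 / (10.0)² = 0.01872.

0.0187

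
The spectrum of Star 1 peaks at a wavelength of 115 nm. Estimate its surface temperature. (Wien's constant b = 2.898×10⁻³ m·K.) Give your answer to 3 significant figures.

T = b/λ_max = 2.898×10⁻³ / (115×10⁻⁹) = 2.520×10^4 K.

2.52×10^4 K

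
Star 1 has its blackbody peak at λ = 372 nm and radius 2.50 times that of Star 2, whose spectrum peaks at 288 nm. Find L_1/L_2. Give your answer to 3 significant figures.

2.25

Wien's law gives T ∝ 1/λ_max, so T_1/T_2 = λ_2/λ_1 = 288/372 = 0.7742.
Then L ∝ R²T⁴ gives L_1/L_2 = (2.50)² × (0.7742)⁴ = 6.250 × 0.3593 = 2.245.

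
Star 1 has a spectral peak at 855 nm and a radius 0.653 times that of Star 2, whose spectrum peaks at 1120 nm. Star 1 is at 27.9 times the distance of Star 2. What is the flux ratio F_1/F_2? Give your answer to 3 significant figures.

0.00161

Wien's law: T_1/T_2 = λ_2/λ_1 = 1120/855 = 1.310.
L_1/L_2 = (R_1/R_2)²(T_1/T_2)⁴ = (0.653)²(1.310)⁴ = 1.256.
F_1/F_2 = (L_1/L_2)/(d_1/d_2)² = 1.256/(27.9)² = 0.001613.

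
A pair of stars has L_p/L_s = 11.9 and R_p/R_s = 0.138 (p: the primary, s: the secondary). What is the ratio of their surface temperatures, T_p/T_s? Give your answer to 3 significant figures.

L ∝ R²T⁴ gives T ∝ (L/R²)^(1/4), so
T_p/T_s = (11.9 / 0.138²)^(1/4) = (624.9)^(1/4) = 5.000.

5.00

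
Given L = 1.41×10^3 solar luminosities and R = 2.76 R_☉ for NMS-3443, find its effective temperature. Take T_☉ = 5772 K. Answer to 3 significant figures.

T/T_☉ = (L/L_☉)^(1/4) / (R/R_☉)^(1/2)
T = 5772 × (1.41×10^3)^(1/4) / √(2.76) = 5772 × 6.128 / 1.661 = 2.129×10^4 K.

2.13×10^4 K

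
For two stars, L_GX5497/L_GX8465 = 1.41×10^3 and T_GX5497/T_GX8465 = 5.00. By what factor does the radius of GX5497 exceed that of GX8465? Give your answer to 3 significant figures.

L ∝ R²T⁴ gives R ∝ √L / T², so
R_GX5497/R_GX8465 = √(1.41×10^3) / (5.00)² = 37.55 / 25.00 = 1.502.

1.50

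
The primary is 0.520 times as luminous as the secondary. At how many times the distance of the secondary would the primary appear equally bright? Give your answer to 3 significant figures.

0.721

Equal flux requires L_p/d_p² = L_s/d_s², so d_p/d_s = √(L_p/L_s)
= √(0.520) = 0.7211.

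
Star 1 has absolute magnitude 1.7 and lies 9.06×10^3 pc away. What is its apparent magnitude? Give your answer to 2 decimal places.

16.49

m = M + 5 log₁₀(d/10 pc) = 1.7 + 5 log₁₀(9.06×10^3/10)
  = 1.7 + 5 × 2.957 = 1.7 + 14.79 = 16.49.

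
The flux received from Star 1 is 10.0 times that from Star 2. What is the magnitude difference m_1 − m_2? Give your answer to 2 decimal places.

-2.50

m_1 − m_2 = −2.5 log₁₀(F_1/F_2) = −2.5 log₁₀(10.0) = −2.5 × (1.000) = -2.500.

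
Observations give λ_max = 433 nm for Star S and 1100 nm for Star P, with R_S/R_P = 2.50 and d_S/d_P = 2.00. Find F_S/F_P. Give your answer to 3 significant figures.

65.1

Wien's law: T_S/T_P = λ_P/λ_S = 1100/433 = 2.540.
L_S/L_P = (R_S/R_P)²(T_S/T_P)⁴ = (2.50)²(2.540)⁴ = 260.3.
F_S/F_P = (L_S/L_P)/(d_S/d_P)² = 260.3/(2.00)² = 65.08.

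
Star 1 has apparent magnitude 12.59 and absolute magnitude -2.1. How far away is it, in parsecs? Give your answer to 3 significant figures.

m − M = 5 log₁₀(d/10 pc)
12.59 − (-2.1) = 14.69 = 5 log₁₀(d/10)
d = 10 × 10^(14.69/5) = 10 × 10^2.938 = 8670 pc.

8.67×10^3 pc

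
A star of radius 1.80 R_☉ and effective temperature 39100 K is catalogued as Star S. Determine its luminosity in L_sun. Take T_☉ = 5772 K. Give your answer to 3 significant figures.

L/L_☉ = (R/R_☉)² (T/T_☉)⁴ = (1.80)² × (39100/5772)⁴
       = 3.240 × (6.774)⁴ = 3.240 × 2106 = 6823.

6.82×10^3 L_sun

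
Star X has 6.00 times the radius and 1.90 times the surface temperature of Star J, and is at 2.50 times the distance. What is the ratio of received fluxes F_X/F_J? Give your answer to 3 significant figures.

75.1

L_X/L_J = (R_X/R_J)²(T_X/T_J)⁴ = (6.00)² × (1.90)⁴ = 469.2.
F_X/F_J = (L_X/L_J)/(d_X/d_J)² = 469.2 / (2.50)² = 75.06.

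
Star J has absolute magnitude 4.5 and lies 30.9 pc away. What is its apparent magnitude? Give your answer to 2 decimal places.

6.95

m = M + 5 log₁₀(d/10 pc) = 4.5 + 5 log₁₀(30.9/10)
  = 4.5 + 5 × 0.490 = 4.5 + 2.45 = 6.95.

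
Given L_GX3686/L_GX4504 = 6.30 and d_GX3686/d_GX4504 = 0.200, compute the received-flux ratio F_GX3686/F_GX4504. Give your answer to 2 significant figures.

F = L/(4πd²), so F_GX3686/F_GX4504 = (L_GX3686/L_GX4504) / (d_GX3686/d_GX4504)²
= 6.30 / (0.200)² = 6.30 / 0.04000 = 157.5.

1.6×10^2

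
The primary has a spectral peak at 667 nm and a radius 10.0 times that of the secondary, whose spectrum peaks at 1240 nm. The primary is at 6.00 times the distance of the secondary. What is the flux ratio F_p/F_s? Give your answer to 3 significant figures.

33.2

Wien's law: T_p/T_s = λ_s/λ_p = 1240/667 = 1.859.
L_p/L_s = (R_p/R_s)²(T_p/T_s)⁴ = (10.0)²(1.859)⁴ = 1194.
F_p/F_s = (L_p/L_s)/(d_p/d_s)² = 1194/(6.00)² = 33.18.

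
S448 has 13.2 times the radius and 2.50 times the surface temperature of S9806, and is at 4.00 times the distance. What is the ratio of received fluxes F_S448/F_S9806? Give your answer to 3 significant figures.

425

L_S448/L_S9806 = (R_S448/R_S9806)²(T_S448/T_S9806)⁴ = (13.2)² × (2.50)⁴ = 6806.
F_S448/F_S9806 = (L_S448/L_S9806)/(d_S448/d_S9806)² = 6806 / (4.00)² = 425.4.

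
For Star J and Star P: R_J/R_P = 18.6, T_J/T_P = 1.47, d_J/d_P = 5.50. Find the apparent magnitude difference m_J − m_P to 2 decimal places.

-4.32

L_J/L_P = (18.6)²(1.47)⁴ = 1615.
F_J/F_P = (L_J/L_P)/(d_J/d_P)² = 1615/30.25 = 53.40.
m_J − m_P = −2.5 log₁₀(53.40) = -4.32.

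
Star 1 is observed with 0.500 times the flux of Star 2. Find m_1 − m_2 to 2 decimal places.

0.75

m_1 − m_2 = −2.5 log₁₀(F_1/F_2) = −2.5 log₁₀(0.500) = −2.5 × (-0.301) = 0.753.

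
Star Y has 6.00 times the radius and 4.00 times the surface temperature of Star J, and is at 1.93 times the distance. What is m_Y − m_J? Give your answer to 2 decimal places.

L_Y/L_J = (6.00)²(4.00)⁴ = 9216.
F_Y/F_J = (L_Y/L_J)/(d_Y/d_J)² = 9216/3.725 = 2474.
m_Y − m_J = −2.5 log₁₀(2474) = -8.48.

-8.48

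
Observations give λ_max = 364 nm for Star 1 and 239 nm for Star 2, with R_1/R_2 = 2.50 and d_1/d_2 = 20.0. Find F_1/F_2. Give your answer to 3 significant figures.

0.00290

Wien's law: T_1/T_2 = λ_2/λ_1 = 239/364 = 0.6566.
L_1/L_2 = (R_1/R_2)²(T_1/T_2)⁴ = (2.50)²(0.6566)⁴ = 1.162.
F_1/F_2 = (L_1/L_2)/(d_1/d_2)² = 1.162/(20.0)² = 0.002904.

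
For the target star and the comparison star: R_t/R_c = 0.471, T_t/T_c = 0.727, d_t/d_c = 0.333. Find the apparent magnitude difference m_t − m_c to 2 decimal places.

L_t/L_c = (0.471)²(0.727)⁴ = 0.06197.
F_t/F_c = (L_t/L_c)/(d_t/d_c)² = 0.06197/0.1109 = 0.5588.
m_t − m_c = −2.5 log₁₀(0.5588) = 0.63.

0.63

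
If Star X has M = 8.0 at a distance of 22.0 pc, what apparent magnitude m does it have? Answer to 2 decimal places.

9.71

m = M + 5 log₁₀(d/10 pc) = 8.0 + 5 log₁₀(22.0/10)
  = 8.0 + 5 × 0.342 = 8.0 + 1.71 = 9.71.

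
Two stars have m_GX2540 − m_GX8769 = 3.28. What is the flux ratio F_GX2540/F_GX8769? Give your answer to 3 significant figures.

0.0488

F_GX2540/F_GX8769 = 10^(−(m_GX2540 − m_GX8769)/2.5) = 10^(-3.28/2.5) = 10^-1.312 = 0.04875.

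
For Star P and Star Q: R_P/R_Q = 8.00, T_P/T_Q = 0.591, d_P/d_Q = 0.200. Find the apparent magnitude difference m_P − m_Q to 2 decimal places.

L_P/L_Q = (8.00)²(0.591)⁴ = 7.808.
F_P/F_Q = (L_P/L_Q)/(d_P/d_Q)² = 7.808/0.04000 = 195.2.
m_P − m_Q = −2.5 log₁₀(195.2) = -5.73.

-5.73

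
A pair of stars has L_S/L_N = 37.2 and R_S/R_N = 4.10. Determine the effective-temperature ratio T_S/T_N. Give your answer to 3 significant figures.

L ∝ R²T⁴ gives T ∝ (L/R²)^(1/4), so
T_S/T_N = (37.2 / 4.10²)^(1/4) = (2.213)^(1/4) = 1.220.

1.22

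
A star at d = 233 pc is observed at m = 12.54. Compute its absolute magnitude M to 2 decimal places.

M = m − 5 log₁₀(d/10 pc) = 12.54 − 5 log₁₀(233/10)
  = 12.54 − 5 × 1.367 = 12.54 − 6.84 = 5.70.

5.70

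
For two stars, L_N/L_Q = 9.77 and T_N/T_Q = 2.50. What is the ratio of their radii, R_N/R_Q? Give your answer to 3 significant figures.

L ∝ R²T⁴ gives R ∝ √L / T², so
R_N/R_Q = √(9.77) / (2.50)² = 3.126 / 6.250 = 0.5001.

0.500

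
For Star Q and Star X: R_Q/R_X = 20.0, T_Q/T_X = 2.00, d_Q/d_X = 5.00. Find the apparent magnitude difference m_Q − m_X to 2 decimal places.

L_Q/L_X = (20.0)²(2.00)⁴ = 6400.
F_Q/F_X = (L_Q/L_X)/(d_Q/d_X)² = 6400/25.00 = 256.0.
m_Q − m_X = −2.5 log₁₀(256.0) = -6.02.

-6.02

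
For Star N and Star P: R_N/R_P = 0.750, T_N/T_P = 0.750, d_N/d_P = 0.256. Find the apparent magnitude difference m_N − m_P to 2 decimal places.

-1.08

L_N/L_P = (0.750)²(0.750)⁴ = 0.1780.
F_N/F_P = (L_N/L_P)/(d_N/d_P)² = 0.1780/0.06554 = 2.716.
m_N − m_P = −2.5 log₁₀(2.716) = -1.08.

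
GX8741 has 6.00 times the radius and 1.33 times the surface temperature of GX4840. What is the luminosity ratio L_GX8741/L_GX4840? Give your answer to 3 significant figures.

From the Stefan–Boltzmann law, L ∝ R²T⁴, so
L_GX8741/L_GX4840 = (R_GX8741/R_GX4840)² (T_GX8741/T_GX4840)⁴ = (6.00)² × (1.33)⁴ = 36.00 × 3.129 = 112.6.

113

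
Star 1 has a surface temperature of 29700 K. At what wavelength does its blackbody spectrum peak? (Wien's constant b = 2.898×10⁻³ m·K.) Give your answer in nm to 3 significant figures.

97.6 nm

λ_max = b/T = 2.898×10⁻³ / 29700 = 9.76×10^-8 m = 97.58 nm.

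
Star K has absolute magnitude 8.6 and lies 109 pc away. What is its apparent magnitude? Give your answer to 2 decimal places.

13.79

m = M + 5 log₁₀(d/10 pc) = 8.6 + 5 log₁₀(109/10)
  = 8.6 + 5 × 1.037 = 8.6 + 5.19 = 13.79.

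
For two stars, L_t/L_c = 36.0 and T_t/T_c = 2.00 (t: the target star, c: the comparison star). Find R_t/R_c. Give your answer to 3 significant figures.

L ∝ R²T⁴ gives R ∝ √L / T², so
R_t/R_c = √(36.0) / (2.00)² = 6.000 / 4.000 = 1.500.

1.50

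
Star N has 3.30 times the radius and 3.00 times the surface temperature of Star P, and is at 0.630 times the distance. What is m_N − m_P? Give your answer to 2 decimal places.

L_N/L_P = (3.30)²(3.00)⁴ = 882.1.
F_N/F_P = (L_N/L_P)/(d_N/d_P)² = 882.1/0.3969 = 2222.
m_N − m_P = −2.5 log₁₀(2222) = -8.37.

-8.37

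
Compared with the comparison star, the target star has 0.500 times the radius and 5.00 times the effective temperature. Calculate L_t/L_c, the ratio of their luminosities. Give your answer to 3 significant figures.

From the Stefan–Boltzmann law, L ∝ R²T⁴, so
L_t/L_c = (R_t/R_c)² (T_t/T_c)⁴ = (0.500)² × (5.00)⁴ = 0.2500 × 625.0 = 156.2.

156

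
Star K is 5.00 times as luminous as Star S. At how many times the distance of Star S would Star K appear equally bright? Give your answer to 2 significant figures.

2.2

Equal flux requires L_K/d_K² = L_S/d_S², so d_K/d_S = √(L_K/L_S)
= √(5.00) = 2.236.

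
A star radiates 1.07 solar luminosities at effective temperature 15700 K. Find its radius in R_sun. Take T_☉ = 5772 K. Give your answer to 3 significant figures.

R/R_☉ = √(L/L_☉) / (T/T_☉)² = √(1.07) / (2.720)²
       = 1.034 / 7.399 = 0.1398.

0.140 R_sun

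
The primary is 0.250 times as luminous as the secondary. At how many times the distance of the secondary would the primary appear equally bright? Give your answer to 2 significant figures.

0.50

Equal flux requires L_p/d_p² = L_s/d_s², so d_p/d_s = √(L_p/L_s)
= √(0.250) = 0.5000.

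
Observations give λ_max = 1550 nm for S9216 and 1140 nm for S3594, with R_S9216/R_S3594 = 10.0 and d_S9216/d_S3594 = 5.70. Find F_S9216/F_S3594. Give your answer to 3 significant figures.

0.901

Wien's law: T_S9216/T_S3594 = λ_S3594/λ_S9216 = 1140/1550 = 0.7355.
L_S9216/L_S3594 = (R_S9216/R_S3594)²(T_S9216/T_S3594)⁴ = (10.0)²(0.7355)⁴ = 29.26.
F_S9216/F_S3594 = (L_S9216/L_S3594)/(d_S9216/d_S3594)² = 29.26/(5.70)² = 0.9006.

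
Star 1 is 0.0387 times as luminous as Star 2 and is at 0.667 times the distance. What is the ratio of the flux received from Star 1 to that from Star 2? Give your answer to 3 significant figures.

F = L/(4πd²), so F_1/F_2 = (L_1/L_2) / (d_1/d_2)²
= 0.0387 / (0.667)² = 0.0387 / 0.4449 = 0.08699.

0.0870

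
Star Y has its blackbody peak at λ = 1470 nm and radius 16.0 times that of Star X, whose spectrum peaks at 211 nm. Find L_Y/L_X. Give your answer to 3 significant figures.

0.109

Wien's law gives T ∝ 1/λ_max, so T_Y/T_X = λ_X/λ_Y = 211/1470 = 0.1435.
Then L ∝ R²T⁴ gives L_Y/L_X = (16.0)² × (0.1435)⁴ = 256.0 × 4.245×10^-4 = 0.1087.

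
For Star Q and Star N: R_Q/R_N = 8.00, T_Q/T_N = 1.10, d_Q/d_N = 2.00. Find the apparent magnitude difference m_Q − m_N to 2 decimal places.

L_Q/L_N = (8.00)²(1.10)⁴ = 93.70.
F_Q/F_N = (L_Q/L_N)/(d_Q/d_N)² = 93.70/4.000 = 23.43.
m_Q − m_N = −2.5 log₁₀(23.43) = -3.42.

-3.42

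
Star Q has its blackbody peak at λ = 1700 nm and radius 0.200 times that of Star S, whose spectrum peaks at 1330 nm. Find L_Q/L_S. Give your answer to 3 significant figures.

Wien's law gives T ∝ 1/λ_max, so T_Q/T_S = λ_S/λ_Q = 1330/1700 = 0.7824.
Then L ∝ R²T⁴ gives L_Q/L_S = (0.200)² × (0.7824)⁴ = 0.04000 × 0.3746 = 0.01499.

0.0150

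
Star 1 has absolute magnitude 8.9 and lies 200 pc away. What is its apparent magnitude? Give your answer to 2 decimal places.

m = M + 5 log₁₀(d/10 pc) = 8.9 + 5 log₁₀(200/10)
  = 8.9 + 5 × 1.301 = 8.9 + 6.51 = 15.41.

15.41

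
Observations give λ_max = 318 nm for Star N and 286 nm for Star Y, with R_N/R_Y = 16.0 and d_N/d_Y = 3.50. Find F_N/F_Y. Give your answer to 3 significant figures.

13.7

Wien's law: T_N/T_Y = λ_Y/λ_N = 286/318 = 0.8994.
L_N/L_Y = (R_N/R_Y)²(T_N/T_Y)⁴ = (16.0)²(0.8994)⁴ = 167.5.
F_N/F_Y = (L_N/L_Y)/(d_N/d_Y)² = 167.5/(3.50)² = 13.67.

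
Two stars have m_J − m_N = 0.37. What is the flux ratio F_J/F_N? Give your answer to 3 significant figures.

F_J/F_N = 10^(−(m_J − m_N)/2.5) = 10^(-0.37/2.5) = 10^-0.148 = 0.7112.

0.711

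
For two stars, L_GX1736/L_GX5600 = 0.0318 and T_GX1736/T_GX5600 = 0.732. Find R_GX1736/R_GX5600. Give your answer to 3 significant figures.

0.333

L ∝ R²T⁴ gives R ∝ √L / T², so
R_GX1736/R_GX5600 = √(0.0318) / (0.732)² = 0.1783 / 0.5358 = 0.3328.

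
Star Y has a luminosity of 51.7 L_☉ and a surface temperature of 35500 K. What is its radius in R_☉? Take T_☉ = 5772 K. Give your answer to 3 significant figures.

0.190 R_☉

R/R_☉ = √(L/L_☉) / (T/T_☉)² = √(51.7) / (6.150)²
       = 7.190 / 37.83 = 0.1901.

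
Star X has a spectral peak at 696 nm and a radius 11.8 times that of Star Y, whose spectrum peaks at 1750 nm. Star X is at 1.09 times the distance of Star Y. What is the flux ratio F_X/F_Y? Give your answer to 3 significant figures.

Wien's law: T_X/T_Y = λ_Y/λ_X = 1750/696 = 2.514.
L_X/L_Y = (R_X/R_Y)²(T_X/T_Y)⁴ = (11.8)²(2.514)⁴ = 5565.
F_X/F_Y = (L_X/L_Y)/(d_X/d_Y)² = 5565/(1.09)² = 4684.

4.68×10^3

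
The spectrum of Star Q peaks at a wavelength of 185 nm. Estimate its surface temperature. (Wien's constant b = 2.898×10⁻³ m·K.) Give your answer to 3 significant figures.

1.57×10^4 K

T = b/λ_max = 2.898×10⁻³ / (185×10⁻⁹) = 1.566×10^4 K.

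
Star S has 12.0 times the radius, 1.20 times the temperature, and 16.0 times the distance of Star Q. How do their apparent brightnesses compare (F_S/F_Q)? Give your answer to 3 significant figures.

L_S/L_Q = (R_S/R_Q)²(T_S/T_Q)⁴ = (12.0)² × (1.20)⁴ = 298.6.
F_S/F_Q = (L_S/L_Q)/(d_S/d_Q)² = 298.6 / (16.0)² = 1.166.

1.17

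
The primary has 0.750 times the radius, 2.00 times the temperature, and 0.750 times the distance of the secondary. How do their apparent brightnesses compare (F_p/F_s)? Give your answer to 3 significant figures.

L_p/L_s = (R_p/R_s)²(T_p/T_s)⁴ = (0.750)² × (2.00)⁴ = 9.000.
F_p/F_s = (L_p/L_s)/(d_p/d_s)² = 9.000 / (0.750)² = 16.00.

16.0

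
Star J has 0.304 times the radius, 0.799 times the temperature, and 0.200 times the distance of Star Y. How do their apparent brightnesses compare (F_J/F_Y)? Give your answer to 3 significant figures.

0.942

L_J/L_Y = (R_J/R_Y)²(T_J/T_Y)⁴ = (0.304)² × (0.799)⁴ = 0.03766.
F_J/F_Y = (L_J/L_Y)/(d_J/d_Y)² = 0.03766 / (0.200)² = 0.9416.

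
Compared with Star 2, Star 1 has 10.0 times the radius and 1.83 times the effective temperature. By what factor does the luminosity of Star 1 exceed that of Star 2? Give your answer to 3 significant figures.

1.12×10^3

From the Stefan–Boltzmann law, L ∝ R²T⁴, so
L_1/L_2 = (R_1/R_2)² (T_1/T_2)⁴ = (10.0)² × (1.83)⁴ = 100.0 × 11.22 = 1122.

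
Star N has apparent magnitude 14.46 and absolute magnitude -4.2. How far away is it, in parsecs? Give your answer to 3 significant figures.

m − M = 5 log₁₀(d/10 pc)
14.46 − (-4.2) = 18.66 = 5 log₁₀(d/10)
d = 10 × 10^(18.66/5) = 10 × 10^3.732 = 5.395×10^4 pc.

5.40×10^4 pc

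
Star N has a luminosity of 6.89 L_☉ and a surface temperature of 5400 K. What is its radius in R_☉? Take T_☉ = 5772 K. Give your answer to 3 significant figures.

3.00 R_☉

R/R_☉ = √(L/L_☉) / (T/T_☉)² = √(6.89) / (0.9356)²
       = 2.625 / 0.8753 = 2.999.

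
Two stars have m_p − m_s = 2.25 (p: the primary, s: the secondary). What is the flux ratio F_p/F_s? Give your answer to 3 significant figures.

0.126

F_p/F_s = 10^(−(m_p − m_s)/2.5) = 10^(-2.25/2.5) = 10^-0.900 = 0.1259.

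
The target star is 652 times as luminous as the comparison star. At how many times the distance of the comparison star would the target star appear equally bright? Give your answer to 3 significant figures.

25.5

Equal flux requires L_t/d_t² = L_c/d_c², so d_t/d_c = √(L_t/L_c)
= √(652) = 25.53.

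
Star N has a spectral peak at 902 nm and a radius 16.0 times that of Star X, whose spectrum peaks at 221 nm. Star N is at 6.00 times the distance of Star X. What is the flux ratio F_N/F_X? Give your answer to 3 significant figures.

0.0256

Wien's law: T_N/T_X = λ_X/λ_N = 221/902 = 0.2450.
L_N/L_X = (R_N/R_X)²(T_N/T_X)⁴ = (16.0)²(0.2450)⁴ = 0.9225.
F_N/F_X = (L_N/L_X)/(d_N/d_X)² = 0.9225/(6.00)² = 0.02563.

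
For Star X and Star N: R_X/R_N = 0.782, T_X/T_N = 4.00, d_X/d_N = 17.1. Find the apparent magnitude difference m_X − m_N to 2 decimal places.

L_X/L_N = (0.782)²(4.00)⁴ = 156.6.
F_X/F_N = (L_X/L_N)/(d_X/d_N)² = 156.6/292.4 = 0.5354.
m_X − m_N = −2.5 log₁₀(0.5354) = 0.68.

0.68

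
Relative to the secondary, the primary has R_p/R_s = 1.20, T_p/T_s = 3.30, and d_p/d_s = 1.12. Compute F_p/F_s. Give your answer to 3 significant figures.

L_p/L_s = (R_p/R_s)²(T_p/T_s)⁴ = (1.20)² × (3.30)⁴ = 170.8.
F_p/F_s = (L_p/L_s)/(d_p/d_s)² = 170.8 / (1.12)² = 136.1.

136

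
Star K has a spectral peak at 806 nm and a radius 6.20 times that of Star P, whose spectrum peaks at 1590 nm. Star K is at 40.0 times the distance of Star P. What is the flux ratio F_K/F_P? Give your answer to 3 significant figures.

Wien's law: T_K/T_P = λ_P/λ_K = 1590/806 = 1.973.
L_K/L_P = (R_K/R_P)²(T_K/T_P)⁴ = (6.20)²(1.973)⁴ = 582.1.
F_K/F_P = (L_K/L_P)/(d_K/d_P)² = 582.1/(40.0)² = 0.3638.

0.364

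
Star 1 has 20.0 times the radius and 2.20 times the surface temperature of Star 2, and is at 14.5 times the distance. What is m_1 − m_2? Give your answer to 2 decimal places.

-4.12

L_1/L_2 = (20.0)²(2.20)⁴ = 9370.
F_1/F_2 = (L_1/L_2)/(d_1/d_2)² = 9370/210.2 = 44.57.
m_1 − m_2 = −2.5 log₁₀(44.57) = -4.12.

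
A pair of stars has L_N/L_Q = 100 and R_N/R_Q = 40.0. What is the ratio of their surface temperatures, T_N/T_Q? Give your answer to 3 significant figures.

L ∝ R²T⁴ gives T ∝ (L/R²)^(1/4), so
T_N/T_Q = (100 / 40.0²)^(1/4) = (0.06250)^(1/4) = 0.5000.

0.500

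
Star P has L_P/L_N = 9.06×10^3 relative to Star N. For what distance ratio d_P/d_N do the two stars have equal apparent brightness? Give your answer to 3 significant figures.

Equal flux requires L_P/d_P² = L_N/d_N², so d_P/d_N = √(L_P/L_N)
= √(9.06×10^3) = 95.18.

95.2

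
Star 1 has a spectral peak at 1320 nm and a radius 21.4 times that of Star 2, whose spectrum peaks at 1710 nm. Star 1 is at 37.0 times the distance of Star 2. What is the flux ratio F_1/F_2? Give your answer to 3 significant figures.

Wien's law: T_1/T_2 = λ_2/λ_1 = 1710/1320 = 1.295.
L_1/L_2 = (R_1/R_2)²(T_1/T_2)⁴ = (21.4)²(1.295)⁴ = 1290.
F_1/F_2 = (L_1/L_2)/(d_1/d_2)² = 1290/(37.0)² = 0.9421.

0.942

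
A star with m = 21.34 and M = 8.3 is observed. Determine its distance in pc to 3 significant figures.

4.06×10^3 pc

m − M = 5 log₁₀(d/10 pc)
21.34 − (8.3) = 13.04 = 5 log₁₀(d/10)
d = 10 × 10^(13.04/5) = 10 × 10^2.608 = 4055 pc.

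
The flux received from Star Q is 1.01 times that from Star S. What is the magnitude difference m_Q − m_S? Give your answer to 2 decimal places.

-0.01

m_Q − m_S = −2.5 log₁₀(F_Q/F_S) = −2.5 log₁₀(1.01) = −2.5 × (0.004) = -0.011.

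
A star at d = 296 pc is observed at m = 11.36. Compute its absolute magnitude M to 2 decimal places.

M = m − 5 log₁₀(d/10 pc) = 11.36 − 5 log₁₀(296/10)
  = 11.36 − 5 × 1.471 = 11.36 − 7.36 = 4.00.

4.00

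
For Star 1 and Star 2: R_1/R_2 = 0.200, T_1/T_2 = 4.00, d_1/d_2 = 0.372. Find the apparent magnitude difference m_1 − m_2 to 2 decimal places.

-4.67

L_1/L_2 = (0.200)²(4.00)⁴ = 10.24.
F_1/F_2 = (L_1/L_2)/(d_1/d_2)² = 10.24/0.1384 = 74.00.
m_1 − m_2 = −2.5 log₁₀(74.00) = -4.67.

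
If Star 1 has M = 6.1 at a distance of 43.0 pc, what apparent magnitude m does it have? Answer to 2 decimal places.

m = M + 5 log₁₀(d/10 pc) = 6.1 + 5 log₁₀(43.0/10)
  = 6.1 + 5 × 0.633 = 6.1 + 3.17 = 9.27.

9.27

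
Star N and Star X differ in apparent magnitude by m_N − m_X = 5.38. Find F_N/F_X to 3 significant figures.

F_N/F_X = 10^(−(m_N − m_X)/2.5) = 10^(-5.38/2.5) = 10^-2.152 = 0.007047.

0.00705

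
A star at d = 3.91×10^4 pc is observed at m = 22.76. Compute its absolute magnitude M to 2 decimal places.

4.80

M = m − 5 log₁₀(d/10 pc) = 22.76 − 5 log₁₀(3.91×10^4/10)
  = 22.76 − 5 × 3.592 = 22.76 − 17.96 = 4.80.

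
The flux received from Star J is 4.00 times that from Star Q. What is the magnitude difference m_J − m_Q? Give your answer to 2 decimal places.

m_J − m_Q = −2.5 log₁₀(F_J/F_Q) = −2.5 log₁₀(4.00) = −2.5 × (0.602) = -1.505.

-1.51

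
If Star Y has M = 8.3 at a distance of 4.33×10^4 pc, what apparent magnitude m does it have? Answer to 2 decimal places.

26.48

m = M + 5 log₁₀(d/10 pc) = 8.3 + 5 log₁₀(4.33×10^4/10)
  = 8.3 + 5 × 3.636 = 8.3 + 18.18 = 26.48.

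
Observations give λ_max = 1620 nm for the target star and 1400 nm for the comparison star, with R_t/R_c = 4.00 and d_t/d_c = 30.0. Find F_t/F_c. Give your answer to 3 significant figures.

0.00992

Wien's law: T_t/T_c = λ_c/λ_t = 1400/1620 = 0.8642.
L_t/L_c = (R_t/R_c)²(T_t/T_c)⁴ = (4.00)²(0.8642)⁴ = 8.924.
F_t/F_c = (L_t/L_c)/(d_t/d_c)² = 8.924/(30.0)² = 0.009916.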